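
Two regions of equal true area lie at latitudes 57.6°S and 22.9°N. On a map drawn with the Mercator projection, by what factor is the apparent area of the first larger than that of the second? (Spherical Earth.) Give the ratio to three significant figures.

2.96

On Mercator, area is exaggerated by sec²φ = 1/cos²φ.
At 57.6°: sec²(57.6°) = 1/0.5358² = 3.483.
At 22.9°: sec²(22.9°) = 1/0.9212² = 1.178.
Ratio = 3.483/1.178 = cos²(22.9°)/cos²(57.6°) ≈ 2.96.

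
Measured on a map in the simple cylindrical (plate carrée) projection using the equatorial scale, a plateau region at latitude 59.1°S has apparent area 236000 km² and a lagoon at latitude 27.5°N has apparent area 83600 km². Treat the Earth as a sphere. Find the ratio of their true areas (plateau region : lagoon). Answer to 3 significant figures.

1.63

On the plate carrée, areal scale = h·k = 1 × sec φ, so true area = apparent × cos φ.
True area of plateau region: 236000 × cos(59.1°) = 236000 × 0.5135 = 121200 km².
True area of lagoon: 83600 × cos(27.5°) = 83600 × 0.8870 = 74150 km².
Ratio = 121200 / 74150 ≈ 1.63.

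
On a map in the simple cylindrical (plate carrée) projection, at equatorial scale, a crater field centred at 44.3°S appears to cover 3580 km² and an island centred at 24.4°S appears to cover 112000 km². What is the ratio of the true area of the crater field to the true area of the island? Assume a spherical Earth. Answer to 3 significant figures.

Plate carrée has h = 1 and k = sec φ, giving areal scale sec φ; true area = (apparent area) · cos φ.
True area of crater field: 3580 × cos(44.3°) = 3580 × 0.7157 = 2562 km².
True area of island: 112000 × cos(24.4°) = 112000 × 0.9107 = 102000 km².
Ratio = 2562 / 102000 ≈ 0.0251.

0.0251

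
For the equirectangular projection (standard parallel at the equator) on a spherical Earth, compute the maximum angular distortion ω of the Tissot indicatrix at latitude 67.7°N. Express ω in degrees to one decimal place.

53.5°

In the plate carrée (x = Rλ, y = Rφ), meridians are true-scale (h = 1) and parallels are stretched by k = sec φ.
At 67.7°: h = 1.000, k = 2.635; principal scales a = 2.635, b = 1.000.
sin(ω/2) = (a − b)/(a + b) = 1.635/3.635 = 0.4498, so ω = 2 arcsin(0.4498) ≈ 53.5°.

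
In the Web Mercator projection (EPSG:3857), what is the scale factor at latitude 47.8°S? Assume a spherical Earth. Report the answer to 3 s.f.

1.49

The Mercator projection is conformal; its linear scale factor is the same in every direction and equals sec φ = 1/cos φ.
k = 1/cos 47.8° = 1/0.6717 = 1.489.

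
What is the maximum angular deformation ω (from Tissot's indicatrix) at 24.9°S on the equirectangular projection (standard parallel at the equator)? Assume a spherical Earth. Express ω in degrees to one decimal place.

5.6°

Plate carrée maps x = Rλ, y = Rφ. The meridian scale is h = 1 and the parallel scale is k = 1/cos φ = sec φ.
At 24.9°: h = 1.000, k = 1.102; principal scales a = 1.102, b = 1.000.
sin(ω/2) = (a − b)/(a + b) = 0.1025/2.102 = 0.04874, so ω = 2 arcsin(0.04874) ≈ 5.6°.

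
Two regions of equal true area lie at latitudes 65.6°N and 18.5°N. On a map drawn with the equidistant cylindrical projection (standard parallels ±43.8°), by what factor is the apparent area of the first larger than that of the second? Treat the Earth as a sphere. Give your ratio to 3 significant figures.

2.30

The equidistant cylindrical projection with φ₀ = 43.8° has h = 1 (meridians true) and k = cos φ₀ / cos φ along parallels.
Areal scale at 65.6°: h·k = 1.000 × 1.747 = 1.747.
Areal scale at 18.5°: h·k = 1.000 × 0.7611 = 0.7611.
Ratio = 1.747/0.7611 ≈ 2.30.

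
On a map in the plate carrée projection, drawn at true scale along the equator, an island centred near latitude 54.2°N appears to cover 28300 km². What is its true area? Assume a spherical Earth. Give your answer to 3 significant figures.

16600 km²

In the plate carrée (x = Rλ, y = Rφ), meridians are true-scale (h = 1) and parallels are stretched by k = sec φ.
Areal scale = h·k = 1 × sec φ; at 54.2°, h = 1.000, k = 1.710, so h·k = 1.710.
True area = apparent / (areal scale) = 28300 / 1.710 ≈ 16600 km².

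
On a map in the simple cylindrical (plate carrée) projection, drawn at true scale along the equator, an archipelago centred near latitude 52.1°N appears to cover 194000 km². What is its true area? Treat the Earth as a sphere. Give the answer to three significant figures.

For the equirectangular projection with φ₀ = 0 (plate carrée), h = 1 along meridians and k = sec φ along parallels.
Areal scale = h·k = 1 × sec φ; at 52.1°, h = 1.000, k = 1.628, so h·k = 1.628.
True area = apparent / (areal scale) = 194000 / 1.628 ≈ 119000 km².

119000 km²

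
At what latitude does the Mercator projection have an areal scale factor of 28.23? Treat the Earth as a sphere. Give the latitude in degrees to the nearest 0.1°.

Mercator areal scale is sec²φ.
sec²φ = 28.23  ⇒  cos²φ = 0.03542  ⇒  cos φ = 0.1882.
φ = arccos(0.1882) ≈ 79.2°.

79.2°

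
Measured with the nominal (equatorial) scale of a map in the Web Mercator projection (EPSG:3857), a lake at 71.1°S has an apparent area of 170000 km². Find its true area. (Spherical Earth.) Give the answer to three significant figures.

Mercator is conformal, so the point scale is isotropic: h = k = sec φ = 1/cos φ.
Areal scale = k² = sec²φ = 1/cos²(71.1°) = 1/0.3239² = 9.531.
True area = apparent / (areal scale) = 170000 / 9.531 ≈ 17800 km².

17800 km²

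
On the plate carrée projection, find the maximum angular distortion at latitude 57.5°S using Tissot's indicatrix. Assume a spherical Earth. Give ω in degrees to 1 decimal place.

35.0°

Plate carrée maps x = Rλ, y = Rφ. The meridian scale is h = 1 and the parallel scale is k = 1/cos φ = sec φ.
At 57.5°: h = 1.000, k = 1.861; principal scales a = 1.861, b = 1.000.
sin(ω/2) = (a − b)/(a + b) = 0.8612/2.861 = 0.3010, so ω = 2 arcsin(0.3010) ≈ 35.0°.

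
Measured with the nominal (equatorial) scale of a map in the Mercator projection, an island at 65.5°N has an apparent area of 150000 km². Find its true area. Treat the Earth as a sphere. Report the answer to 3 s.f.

Mercator is conformal, so the point scale is isotropic: h = k = sec φ = 1/cos φ.
Areal scale = k² = sec²φ = 1/cos²(65.5°) = 1/0.4147² = 5.815.
True area = apparent / (areal scale) = 150000 / 5.815 ≈ 25800 km².

25800 km²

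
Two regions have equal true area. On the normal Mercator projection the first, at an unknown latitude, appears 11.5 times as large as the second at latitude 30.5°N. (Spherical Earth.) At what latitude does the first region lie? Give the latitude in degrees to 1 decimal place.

On Mercator, (apparent₁)/(apparent₂) = sec²φ₁ / sec²φ₂ when true areas are equal.
cos²φ₂ / cos²φ₁ = 11.5  ⇒  cos φ₁ = cos 30.5° / √11.5 = 0.8616/3.391 = 0.2541.
φ₁ = arccos(0.2541) ≈ 75.3°.

75.3°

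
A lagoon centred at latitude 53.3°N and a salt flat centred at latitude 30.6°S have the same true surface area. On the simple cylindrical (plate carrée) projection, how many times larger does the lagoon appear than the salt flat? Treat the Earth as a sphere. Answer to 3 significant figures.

1.44

For the equirectangular projection with φ₀ = 0 (plate carrée), h = 1 along meridians and k = sec φ along parallels.
Areal scale at 53.3°: h·k = 1.000 × 1.673 = 1.673.
Areal scale at 30.6°: h·k = 1.000 × 1.162 = 1.162.
Ratio = 1.673/1.162 ≈ 1.44.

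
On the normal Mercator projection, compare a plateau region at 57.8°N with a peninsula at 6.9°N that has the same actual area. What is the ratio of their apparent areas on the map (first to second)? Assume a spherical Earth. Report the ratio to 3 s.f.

On Mercator, area is exaggerated by sec²φ = 1/cos²φ.
At 57.8°: sec²(57.8°) = 1/0.5329² = 3.522.
At 6.9°: sec²(6.9°) = 1/0.9928² = 1.015.
Ratio = 3.522/1.015 = cos²(6.9°)/cos²(57.8°) ≈ 3.47.

3.47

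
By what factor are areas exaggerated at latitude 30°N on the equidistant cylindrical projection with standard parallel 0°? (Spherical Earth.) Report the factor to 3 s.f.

For the equirectangular projection with φ₀ = 0 (plate carrée), h = 1 along meridians and k = sec φ along parallels.
Areal scale = h·k = 1 × sec φ; at 30°, h = 1.000, k = 1.155, so h·k = 1.155.

1.15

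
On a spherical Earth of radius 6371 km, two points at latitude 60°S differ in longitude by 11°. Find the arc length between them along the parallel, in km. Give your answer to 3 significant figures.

Arc length along a parallel = R cos φ · Δλ (with Δλ in radians).
= 6371 × cos 60° × (11° × π/180) = 6371 × 0.5000 × 0.1920 ≈ 612 km.

612 km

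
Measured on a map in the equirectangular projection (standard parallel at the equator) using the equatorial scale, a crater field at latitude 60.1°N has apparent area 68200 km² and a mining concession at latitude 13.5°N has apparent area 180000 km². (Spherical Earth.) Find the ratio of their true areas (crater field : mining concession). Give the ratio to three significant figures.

0.194

On the plate carrée, areal scale = h·k = 1 × sec φ, so true area = apparent × cos φ.
True area of crater field: 68200 × cos(60.1°) = 68200 × 0.4985 = 34000 km².
True area of mining concession: 180000 × cos(13.5°) = 180000 × 0.9724 = 175000 km².
Ratio = 34000 / 175000 ≈ 0.194.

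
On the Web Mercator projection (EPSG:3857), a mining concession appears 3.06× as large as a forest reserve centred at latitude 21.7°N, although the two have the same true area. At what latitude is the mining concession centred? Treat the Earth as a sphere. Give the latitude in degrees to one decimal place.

For equal true areas on Mercator, apparent areas scale as sec²φ, so the ratio is cos²φ₂ / cos²φ₁.
cos²φ₂ / cos²φ₁ = 3.06  ⇒  cos φ₁ = cos 21.7° / √3.06 = 0.9291/1.749 = 0.5311.
φ₁ = arccos(0.5311) ≈ 57.9°.

57.9°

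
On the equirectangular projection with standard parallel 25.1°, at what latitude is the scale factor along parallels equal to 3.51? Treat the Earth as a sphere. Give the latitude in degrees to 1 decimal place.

With standard parallel φ₀ = 25.1°, the equirectangular projection gives x = Rλ cos φ₀, y = Rφ, so h = 1 and k = cos 25.1° / cos φ.
k = cos φ₀ / cos φ = 3.51  ⇒  cos φ = cos 25.1° / 3.51 = 0.2580.
φ = arccos(0.2580) ≈ 75.0°.

75.0°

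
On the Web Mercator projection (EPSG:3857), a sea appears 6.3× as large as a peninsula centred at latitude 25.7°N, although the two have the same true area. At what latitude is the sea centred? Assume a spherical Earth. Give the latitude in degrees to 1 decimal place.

69.0°

On Mercator, (apparent₁)/(apparent₂) = sec²φ₁ / sec²φ₂ when true areas are equal.
cos²φ₂ / cos²φ₁ = 6.3  ⇒  cos φ₁ = cos 25.7° / √6.3 = 0.9011/2.510 = 0.3590.
φ₁ = arccos(0.3590) ≈ 69.0°.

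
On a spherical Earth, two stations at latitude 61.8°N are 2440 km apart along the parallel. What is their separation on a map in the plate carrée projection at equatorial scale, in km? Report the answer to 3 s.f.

5160 km

Plate carrée maps x = Rλ, y = Rφ. The meridian scale is h = 1 and the parallel scale is k = 1/cos φ = sec φ.
Along the parallel, k = sec 61.8° = 1/0.4726 = 2.116.
Map distance = 2440 × 2.116 ≈ 5160 km.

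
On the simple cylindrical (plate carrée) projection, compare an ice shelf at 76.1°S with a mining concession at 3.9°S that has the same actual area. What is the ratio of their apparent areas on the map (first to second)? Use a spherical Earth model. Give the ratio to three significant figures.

4.15

In the plate carrée (x = Rλ, y = Rφ), meridians are true-scale (h = 1) and parallels are stretched by k = sec φ.
Areal scale at 76.1°: h·k = 1.000 × 4.163 = 4.163.
Areal scale at 3.9°: h·k = 1.000 × 1.002 = 1.002.
Ratio = 4.163/1.002 ≈ 4.15.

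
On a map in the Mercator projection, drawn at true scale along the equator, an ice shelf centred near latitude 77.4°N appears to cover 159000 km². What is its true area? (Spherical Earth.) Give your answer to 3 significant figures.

7570 km²

Mercator is conformal, so the point scale is isotropic: h = k = sec φ = 1/cos φ.
Areal scale = k² = sec²φ = 1/cos²(77.4°) = 1/0.2181² = 21.01.
True area = apparent / (areal scale) = 159000 / 21.01 ≈ 7570 km².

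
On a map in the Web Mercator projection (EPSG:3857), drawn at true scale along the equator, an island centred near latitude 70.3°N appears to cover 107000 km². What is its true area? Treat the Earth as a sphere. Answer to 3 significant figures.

12200 km²

The Mercator projection is conformal; its linear scale factor is the same in every direction and equals sec φ = 1/cos φ.
Areal scale = k² = sec²φ = 1/cos²(70.3°) = 1/0.3371² = 8.800.
True area = apparent / (areal scale) = 107000 / 8.800 ≈ 12200 km².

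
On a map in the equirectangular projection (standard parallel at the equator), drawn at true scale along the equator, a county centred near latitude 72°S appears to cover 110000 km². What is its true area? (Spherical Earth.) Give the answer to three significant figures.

In the plate carrée (x = Rλ, y = Rφ), meridians are true-scale (h = 1) and parallels are stretched by k = sec φ.
Areal scale = h·k = 1 × sec φ; at 72°, h = 1.000, k = 3.236, so h·k = 3.236.
True area = apparent / (areal scale) = 110000 / 3.236 ≈ 34000 km².

34000 km²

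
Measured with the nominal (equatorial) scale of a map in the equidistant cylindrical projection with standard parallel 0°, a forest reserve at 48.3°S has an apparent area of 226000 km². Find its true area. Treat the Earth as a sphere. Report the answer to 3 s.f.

Plate carrée maps x = Rλ, y = Rφ. The meridian scale is h = 1 and the parallel scale is k = 1/cos φ = sec φ.
Areal scale = h·k = 1 × sec φ; at 48.3°, h = 1.000, k = 1.503, so h·k = 1.503.
True area = apparent / (areal scale) = 226000 / 1.503 ≈ 150000 km².

150000 km²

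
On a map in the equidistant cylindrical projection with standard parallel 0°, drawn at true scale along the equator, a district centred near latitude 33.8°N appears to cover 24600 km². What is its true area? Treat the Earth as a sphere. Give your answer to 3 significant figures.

For the equirectangular projection with φ₀ = 0 (plate carrée), h = 1 along meridians and k = sec φ along parallels.
Areal scale = h·k = 1 × sec φ; at 33.8°, h = 1.000, k = 1.203, so h·k = 1.203.
True area = apparent / (areal scale) = 24600 / 1.203 ≈ 20400 km².

20400 km²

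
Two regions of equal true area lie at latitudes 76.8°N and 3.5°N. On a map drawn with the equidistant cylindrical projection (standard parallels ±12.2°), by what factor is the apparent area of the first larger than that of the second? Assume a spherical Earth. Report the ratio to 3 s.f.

With standard parallel φ₀ = 12.2°, the equirectangular projection gives x = Rλ cos φ₀, y = Rφ, so h = 1 and k = cos 12.2° / cos φ.
Areal scale at 76.8°: h·k = 1.000 × 4.280 = 4.280.
Areal scale at 3.5°: h·k = 1.000 × 0.9792 = 0.9792.
Ratio = 4.280/0.9792 ≈ 4.37.

4.37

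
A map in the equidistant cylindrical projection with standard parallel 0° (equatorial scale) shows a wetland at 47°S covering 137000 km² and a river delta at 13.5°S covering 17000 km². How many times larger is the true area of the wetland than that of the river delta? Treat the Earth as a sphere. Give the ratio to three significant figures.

On the plate carrée, areal scale = h·k = 1 × sec φ, so true area = apparent × cos φ.
True area of wetland: 137000 × cos(47°) = 137000 × 0.6820 = 93430 km².
True area of river delta: 17000 × cos(13.5°) = 17000 × 0.9724 = 16530 km².
Ratio = 93430 / 16530 ≈ 5.65.

5.65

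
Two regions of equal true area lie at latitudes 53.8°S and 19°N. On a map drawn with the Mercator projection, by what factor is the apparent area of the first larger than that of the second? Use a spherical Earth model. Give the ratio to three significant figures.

2.56

Mercator is conformal with k = sec φ, so areal scale = k² = sec²φ.
At 53.8°: sec²(53.8°) = 1/0.5906² = 2.867.
At 19°: sec²(19°) = 1/0.9455² = 1.119.
Ratio = 2.867/1.119 = cos²(19°)/cos²(53.8°) ≈ 2.56.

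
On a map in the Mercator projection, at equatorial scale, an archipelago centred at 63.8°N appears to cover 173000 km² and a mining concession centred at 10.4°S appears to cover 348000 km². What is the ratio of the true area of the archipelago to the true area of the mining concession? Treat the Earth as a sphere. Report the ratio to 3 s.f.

0.100

Since Mercator area scale is 1/cos²φ, the true area equals the apparent area multiplied by cos²φ.
True area of archipelago: 173000 × cos²(63.8°) = 173000 × 0.1949 = 33720 km².
True area of mining concession: 348000 × cos²(10.4°) = 348000 × 0.9674 = 336700 km².
Ratio = 33720 / 336700 ≈ 0.100.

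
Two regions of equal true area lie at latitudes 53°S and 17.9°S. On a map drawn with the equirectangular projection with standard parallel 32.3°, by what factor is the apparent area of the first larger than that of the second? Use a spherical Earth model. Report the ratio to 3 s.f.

With standard parallel φ₀ = 32.3°, the equirectangular projection gives x = Rλ cos φ₀, y = Rφ, so h = 1 and k = cos 32.3° / cos φ.
Areal scale at 53°: h·k = 1.000 × 1.405 = 1.405.
Areal scale at 17.9°: h·k = 1.000 × 0.8883 = 0.8883.
Ratio = 1.405/0.8883 ≈ 1.58.

1.58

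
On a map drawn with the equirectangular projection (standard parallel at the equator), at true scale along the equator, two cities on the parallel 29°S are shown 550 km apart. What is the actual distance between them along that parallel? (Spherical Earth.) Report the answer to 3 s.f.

481 km

In the plate carrée (x = Rλ, y = Rφ), meridians are true-scale (h = 1) and parallels are stretched by k = sec φ.
Along the parallel at 29°, map distances are exaggerated by k = sec 29° = 1.143.
True distance = 550 / 1.143 = 550 × cos 29° ≈ 481 km.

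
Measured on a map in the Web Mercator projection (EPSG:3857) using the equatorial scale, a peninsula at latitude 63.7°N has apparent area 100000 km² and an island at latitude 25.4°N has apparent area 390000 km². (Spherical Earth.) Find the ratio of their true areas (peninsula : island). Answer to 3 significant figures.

0.0617

On Mercator the areal scale is sec²φ, so true area = apparent × cos²φ.
True area of peninsula: 100000 × cos²(63.7°) = 100000 × 0.1963 = 19630 km².
True area of island: 390000 × cos²(25.4°) = 390000 × 0.8160 = 318200 km².
Ratio = 19630 / 318200 ≈ 0.0617.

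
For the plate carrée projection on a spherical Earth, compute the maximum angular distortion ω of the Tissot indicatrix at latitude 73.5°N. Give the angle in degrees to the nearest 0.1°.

For the equirectangular projection with φ₀ = 0 (plate carrée), h = 1 along meridians and k = sec φ along parallels.
At 73.5°: h = 1.000, k = 3.521; principal scales a = 3.521, b = 1.000.
sin(ω/2) = (a − b)/(a + b) = 2.521/4.521 = 0.5576, so ω = 2 arcsin(0.5576) ≈ 67.8°.

67.8°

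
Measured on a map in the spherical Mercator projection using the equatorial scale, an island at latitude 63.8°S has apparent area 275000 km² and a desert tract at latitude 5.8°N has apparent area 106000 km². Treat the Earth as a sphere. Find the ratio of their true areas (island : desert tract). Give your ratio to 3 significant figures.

0.511

On Mercator the areal scale is sec²φ, so true area = apparent × cos²φ.
True area of island: 275000 × cos²(63.8°) = 275000 × 0.1949 = 53610 km².
True area of desert tract: 106000 × cos²(5.8°) = 106000 × 0.9898 = 104900 km².
Ratio = 53610 / 104900 ≈ 0.511.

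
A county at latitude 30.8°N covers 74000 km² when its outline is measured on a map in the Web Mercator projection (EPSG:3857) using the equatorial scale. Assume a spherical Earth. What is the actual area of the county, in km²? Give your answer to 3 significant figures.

54600 km²

The Mercator projection is conformal; its linear scale factor is the same in every direction and equals sec φ = 1/cos φ.
Areal scale = k² = sec²φ = 1/cos²(30.8°) = 1/0.8590² = 1.355.
True area = apparent / (areal scale) = 74000 / 1.355 ≈ 54600 km².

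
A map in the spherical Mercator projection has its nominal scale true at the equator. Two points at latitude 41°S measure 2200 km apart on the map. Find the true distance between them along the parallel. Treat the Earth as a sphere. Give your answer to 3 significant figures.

The Mercator projection is conformal; its linear scale factor is the same in every direction and equals sec φ = 1/cos φ.
Along the parallel at 41°, map distances are exaggerated by k = sec 41° = 1.325.
True distance = 2200 / 1.325 = 2200 × cos 41° ≈ 1660 km.

1660 km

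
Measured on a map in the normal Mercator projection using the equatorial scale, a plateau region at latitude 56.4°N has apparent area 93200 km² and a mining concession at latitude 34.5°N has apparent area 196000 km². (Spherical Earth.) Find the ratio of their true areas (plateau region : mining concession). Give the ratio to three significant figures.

0.214

Mercator's areal exaggeration is sec²φ; hence true area = (apparent area) · cos²φ.
True area of plateau region: 93200 × cos²(56.4°) = 93200 × 0.3062 = 28540 km².
True area of mining concession: 196000 × cos²(34.5°) = 196000 × 0.6792 = 133100 km².
Ratio = 28540 / 133100 ≈ 0.214.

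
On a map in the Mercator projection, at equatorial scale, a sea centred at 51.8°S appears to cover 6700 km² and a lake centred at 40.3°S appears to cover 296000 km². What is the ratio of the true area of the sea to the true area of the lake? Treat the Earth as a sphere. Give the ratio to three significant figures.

0.0149

On Mercator the areal scale is sec²φ, so true area = apparent × cos²φ.
True area of sea: 6700 × cos²(51.8°) = 6700 × 0.3824 = 2562 km².
True area of lake: 296000 × cos²(40.3°) = 296000 × 0.5817 = 172200 km².
Ratio = 2562 / 172200 ≈ 0.0149.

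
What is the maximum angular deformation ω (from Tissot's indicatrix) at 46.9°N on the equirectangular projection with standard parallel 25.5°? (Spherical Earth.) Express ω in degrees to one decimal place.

In the equirectangular projection with standard parallel φ₀ = 25.5° (x = Rλ cos φ₀, y = Rφ), meridians are true-scale (h = 1) and the parallel scale is k = cos φ₀ / cos φ.
At 46.9°: h = 1.000, k = 1.321; principal scales a = 1.321, b = 1.000.
sin(ω/2) = (a − b)/(a + b) = 0.3210/2.321 = 0.1383, so ω = 2 arcsin(0.1383) ≈ 15.9°.

15.9°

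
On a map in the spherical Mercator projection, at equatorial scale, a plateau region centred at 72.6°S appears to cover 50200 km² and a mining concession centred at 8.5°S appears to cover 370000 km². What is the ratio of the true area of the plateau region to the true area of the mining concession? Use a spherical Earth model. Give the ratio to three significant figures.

On Mercator the areal scale is sec²φ, so true area = apparent × cos²φ.
True area of plateau region: 50200 × cos²(72.6°) = 50200 × 0.08943 = 4489 km².
True area of mining concession: 370000 × cos²(8.5°) = 370000 × 0.9782 = 361900 km².
Ratio = 4489 / 361900 ≈ 0.0124.

0.0124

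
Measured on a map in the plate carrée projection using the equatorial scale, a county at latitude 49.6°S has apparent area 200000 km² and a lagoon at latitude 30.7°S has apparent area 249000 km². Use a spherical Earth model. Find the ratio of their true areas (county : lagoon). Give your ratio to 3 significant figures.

Plate carrée has h = 1 and k = sec φ, giving areal scale sec φ; true area = (apparent area) · cos φ.
True area of county: 200000 × cos(49.6°) = 200000 × 0.6481 = 129600 km².
True area of lagoon: 249000 × cos(30.7°) = 249000 × 0.8599 = 214100 km².
Ratio = 129600 / 214100 ≈ 0.605.

0.605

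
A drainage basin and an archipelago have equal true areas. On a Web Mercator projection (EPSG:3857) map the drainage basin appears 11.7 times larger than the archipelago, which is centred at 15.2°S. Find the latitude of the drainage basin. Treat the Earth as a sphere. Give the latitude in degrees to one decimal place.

73.6°

Mercator areal scale is sec²φ, so apparent-area ratio = sec²φ₁ / sec²φ₂ = cos²φ₂ / cos²φ₁.
cos²φ₂ / cos²φ₁ = 11.7  ⇒  cos φ₁ = cos 15.2° / √11.7 = 0.9650/3.421 = 0.2821.
φ₁ = arccos(0.2821) ≈ 73.6°.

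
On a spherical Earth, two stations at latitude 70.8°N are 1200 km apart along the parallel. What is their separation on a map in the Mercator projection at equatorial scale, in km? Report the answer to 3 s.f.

Mercator is conformal, so the point scale is isotropic: h = k = sec φ = 1/cos φ.
Along the parallel, k = sec 70.8° = 1/0.3289 = 3.041.
Map distance = 1200 × 3.041 ≈ 3650 km.

3650 km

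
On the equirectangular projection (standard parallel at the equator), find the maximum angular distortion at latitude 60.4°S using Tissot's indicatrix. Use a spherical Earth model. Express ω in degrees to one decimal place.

39.6°

For the equirectangular projection with φ₀ = 0 (plate carrée), h = 1 along meridians and k = sec φ along parallels.
At 60.4°: h = 1.000, k = 2.025; principal scales a = 2.025, b = 1.000.
sin(ω/2) = (a − b)/(a + b) = 1.025/3.025 = 0.3387, so ω = 2 arcsin(0.3387) ≈ 39.6°.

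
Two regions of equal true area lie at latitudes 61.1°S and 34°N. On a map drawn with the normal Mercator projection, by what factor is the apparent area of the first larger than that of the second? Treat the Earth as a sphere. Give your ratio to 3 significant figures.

2.94

Mercator areal scale is sec²φ.
At 61.1°: sec²(61.1°) = 1/0.4833² = 4.282.
At 34°: sec²(34°) = 1/0.8290² = 1.455.
Ratio = 4.282/1.455 = cos²(34°)/cos²(61.1°) ≈ 2.94.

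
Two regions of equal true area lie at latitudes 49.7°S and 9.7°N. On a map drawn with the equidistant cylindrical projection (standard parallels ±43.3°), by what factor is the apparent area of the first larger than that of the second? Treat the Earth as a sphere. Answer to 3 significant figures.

With standard parallel φ₀ = 43.3°, the equirectangular projection gives x = Rλ cos φ₀, y = Rφ, so h = 1 and k = cos 43.3° / cos φ.
Areal scale at 49.7°: h·k = 1.000 × 1.125 = 1.125.
Areal scale at 9.7°: h·k = 1.000 × 0.7383 = 0.7383.
Ratio = 1.125/0.7383 ≈ 1.52.

1.52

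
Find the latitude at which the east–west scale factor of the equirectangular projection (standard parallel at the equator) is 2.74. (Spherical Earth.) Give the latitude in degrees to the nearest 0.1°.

68.6°

Plate carrée: h = 1, k = sec φ along parallels.
sec φ = 2.74  ⇒  cos φ = 0.3650  ⇒  φ ≈ 68.6°.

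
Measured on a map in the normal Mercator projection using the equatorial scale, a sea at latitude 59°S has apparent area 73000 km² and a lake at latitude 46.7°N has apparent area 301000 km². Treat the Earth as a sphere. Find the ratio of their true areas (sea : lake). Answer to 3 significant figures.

0.137

Mercator's areal exaggeration is sec²φ; hence true area = (apparent area) · cos²φ.
True area of sea: 73000 × cos²(59°) = 73000 × 0.2653 = 19360 km².
True area of lake: 301000 × cos²(46.7°) = 301000 × 0.4703 = 141600 km².
Ratio = 19360 / 141600 ≈ 0.137.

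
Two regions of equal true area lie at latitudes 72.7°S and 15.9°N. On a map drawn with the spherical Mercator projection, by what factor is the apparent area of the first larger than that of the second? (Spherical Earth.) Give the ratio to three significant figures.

10.5

Mercator is conformal with k = sec φ, so areal scale = k² = sec²φ.
At 72.7°: sec²(72.7°) = 1/0.2974² = 11.31.
At 15.9°: sec²(15.9°) = 1/0.9617² = 1.081.
Ratio = 11.31/1.081 = cos²(15.9°)/cos²(72.7°) ≈ 10.5.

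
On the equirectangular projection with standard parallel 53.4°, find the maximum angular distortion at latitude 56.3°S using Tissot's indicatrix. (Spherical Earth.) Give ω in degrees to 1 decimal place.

4.1°

In the equirectangular projection with standard parallel φ₀ = 53.4° (x = Rλ cos φ₀, y = Rφ), meridians are true-scale (h = 1) and the parallel scale is k = cos φ₀ / cos φ.
At 56.3°: h = 1.000, k = 1.075; principal scales a = 1.075, b = 1.000.
sin(ω/2) = (a − b)/(a + b) = 0.07458/2.075 = 0.03595, so ω = 2 arcsin(0.03595) ≈ 4.1°.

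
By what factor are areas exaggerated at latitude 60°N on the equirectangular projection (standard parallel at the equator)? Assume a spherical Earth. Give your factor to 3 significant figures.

For the equirectangular projection with φ₀ = 0 (plate carrée), h = 1 along meridians and k = sec φ along parallels.
Areal scale = h·k = 1 × sec φ; at 60°, h = 1.000, k = 2.000, so h·k = 2.000.

2.00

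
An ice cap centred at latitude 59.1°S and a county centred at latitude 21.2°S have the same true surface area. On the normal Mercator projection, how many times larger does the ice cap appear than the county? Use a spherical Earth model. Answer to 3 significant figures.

Mercator areal scale is sec²φ.
At 59.1°: sec²(59.1°) = 1/0.5135² = 3.792.
At 21.2°: sec²(21.2°) = 1/0.9323² = 1.150.
Ratio = 3.792/1.150 = cos²(21.2°)/cos²(59.1°) ≈ 3.30.

3.30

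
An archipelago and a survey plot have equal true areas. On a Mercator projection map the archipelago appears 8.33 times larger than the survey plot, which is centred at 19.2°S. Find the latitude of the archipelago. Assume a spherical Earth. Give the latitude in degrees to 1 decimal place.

70.9°

Mercator areal scale is sec²φ, so apparent-area ratio = sec²φ₁ / sec²φ₂ = cos²φ₂ / cos²φ₁.
cos²φ₂ / cos²φ₁ = 8.33  ⇒  cos φ₁ = cos 19.2° / √8.33 = 0.9444/2.886 = 0.3272.
φ₁ = arccos(0.3272) ≈ 70.9°.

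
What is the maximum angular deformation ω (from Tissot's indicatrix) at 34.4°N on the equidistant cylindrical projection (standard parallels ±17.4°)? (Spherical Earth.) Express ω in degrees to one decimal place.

In the equirectangular projection with standard parallel φ₀ = 17.4° (x = Rλ cos φ₀, y = Rφ), meridians are true-scale (h = 1) and the parallel scale is k = cos φ₀ / cos φ.
At 34.4°: h = 1.000, k = 1.156; principal scales a = 1.156, b = 1.000.
sin(ω/2) = (a − b)/(a + b) = 0.1565/2.156 = 0.07257, so ω = 2 arcsin(0.07257) ≈ 8.3°.

8.3°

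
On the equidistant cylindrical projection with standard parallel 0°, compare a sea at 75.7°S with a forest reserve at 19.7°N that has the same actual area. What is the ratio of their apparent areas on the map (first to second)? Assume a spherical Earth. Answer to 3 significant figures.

3.81

In the plate carrée (x = Rλ, y = Rφ), meridians are true-scale (h = 1) and parallels are stretched by k = sec φ.
Areal scale at 75.7°: h·k = 1.000 × 4.049 = 4.049.
Areal scale at 19.7°: h·k = 1.000 × 1.062 = 1.062.
Ratio = 4.049/1.062 ≈ 3.81.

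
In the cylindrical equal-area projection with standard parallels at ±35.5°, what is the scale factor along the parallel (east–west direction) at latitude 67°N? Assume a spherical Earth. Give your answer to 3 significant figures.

For cylindrical equal-area with standard parallel φ₀, h = cos φ / cos φ₀ and k = cos φ₀ / cos φ, so h·k = 1.
k = cos 35.5° / cos 67° = 0.8141/0.3907 = 2.084.

2.08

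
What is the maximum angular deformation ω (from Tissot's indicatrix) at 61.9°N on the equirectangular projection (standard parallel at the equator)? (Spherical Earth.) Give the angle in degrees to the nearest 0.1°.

42.2°

Plate carrée maps x = Rλ, y = Rφ. The meridian scale is h = 1 and the parallel scale is k = 1/cos φ = sec φ.
At 61.9°: h = 1.000, k = 2.123; principal scales a = 2.123, b = 1.000.
sin(ω/2) = (a − b)/(a + b) = 1.123/3.123 = 0.3596, so ω = 2 arcsin(0.3596) ≈ 42.2°.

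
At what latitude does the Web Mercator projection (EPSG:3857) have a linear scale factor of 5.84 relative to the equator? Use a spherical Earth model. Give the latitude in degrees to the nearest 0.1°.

80.1°

Mercator scale is k = sec φ = 1/cos φ.
1/cos φ = 5.84  ⇒  cos φ = 0.1712  ⇒  φ = arccos(0.1712) ≈ 80.1°.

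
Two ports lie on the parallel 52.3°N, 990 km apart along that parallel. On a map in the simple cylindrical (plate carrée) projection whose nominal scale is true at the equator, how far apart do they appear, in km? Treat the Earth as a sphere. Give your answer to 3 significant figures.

For the equirectangular projection with φ₀ = 0 (plate carrée), h = 1 along meridians and k = sec φ along parallels.
Along the parallel, k = sec 52.3° = 1/0.6115 = 1.635.
Map distance = 990 × 1.635 ≈ 1620 km.

1620 km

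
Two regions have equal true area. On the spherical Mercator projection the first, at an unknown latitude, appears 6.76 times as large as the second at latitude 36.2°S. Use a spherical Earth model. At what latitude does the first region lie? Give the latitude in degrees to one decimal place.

71.9°

On Mercator, (apparent₁)/(apparent₂) = sec²φ₁ / sec²φ₂ when true areas are equal.
cos²φ₂ / cos²φ₁ = 6.76  ⇒  cos φ₁ = cos 36.2° / √6.76 = 0.8070/2.600 = 0.3104.
φ₁ = arccos(0.3104) ≈ 71.9°.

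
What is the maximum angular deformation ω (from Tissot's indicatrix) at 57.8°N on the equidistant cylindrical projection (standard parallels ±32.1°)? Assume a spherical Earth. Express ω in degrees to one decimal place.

26.3°

The equidistant cylindrical projection with φ₀ = 32.1° has h = 1 (meridians true) and k = cos φ₀ / cos φ along parallels.
At 57.8°: h = 1.000, k = 1.590; principal scales a = 1.590, b = 1.000.
sin(ω/2) = (a − b)/(a + b) = 0.5897/2.590 = 0.2277, so ω = 2 arcsin(0.2277) ≈ 26.3°.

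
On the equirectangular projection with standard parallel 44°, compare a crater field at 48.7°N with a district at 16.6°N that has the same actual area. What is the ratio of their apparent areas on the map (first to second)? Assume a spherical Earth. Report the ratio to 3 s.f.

With standard parallel φ₀ = 44°, the equirectangular projection gives x = Rλ cos φ₀, y = Rφ, so h = 1 and k = cos 44° / cos φ.
Areal scale at 48.7°: h·k = 1.000 × 1.090 = 1.090.
Areal scale at 16.6°: h·k = 1.000 × 0.7506 = 0.7506.
Ratio = 1.090/0.7506 ≈ 1.45.

1.45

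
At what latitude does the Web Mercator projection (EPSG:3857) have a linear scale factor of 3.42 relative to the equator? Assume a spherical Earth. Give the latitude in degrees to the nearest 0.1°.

Mercator scale is k = sec φ = 1/cos φ.
1/cos φ = 3.42  ⇒  cos φ = 0.2924  ⇒  φ = arccos(0.2924) ≈ 73.0°.

73.0°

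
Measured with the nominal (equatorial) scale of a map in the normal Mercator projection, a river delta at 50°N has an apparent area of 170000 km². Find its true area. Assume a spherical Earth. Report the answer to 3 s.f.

70200 km²

Mercator is conformal, so the point scale is isotropic: h = k = sec φ = 1/cos φ.
Areal scale = k² = sec²φ = 1/cos²(50°) = 1/0.6428² = 2.420.
True area = apparent / (areal scale) = 170000 / 2.420 ≈ 70200 km².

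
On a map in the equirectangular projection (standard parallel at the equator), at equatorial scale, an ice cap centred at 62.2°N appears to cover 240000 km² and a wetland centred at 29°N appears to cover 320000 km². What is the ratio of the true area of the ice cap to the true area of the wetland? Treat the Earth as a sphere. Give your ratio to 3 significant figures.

0.400

Plate carrée has h = 1 and k = sec φ, giving areal scale sec φ; true area = (apparent area) · cos φ.
True area of ice cap: 240000 × cos(62.2°) = 240000 × 0.4664 = 111900 km².
True area of wetland: 320000 × cos(29°) = 320000 × 0.8746 = 279900 km².
Ratio = 111900 / 279900 ≈ 0.400.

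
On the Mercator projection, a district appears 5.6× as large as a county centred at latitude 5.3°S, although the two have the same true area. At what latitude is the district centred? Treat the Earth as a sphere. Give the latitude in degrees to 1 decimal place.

65.1°

Mercator areal scale is sec²φ, so apparent-area ratio = sec²φ₁ / sec²φ₂ = cos²φ₂ / cos²φ₁.
cos²φ₂ / cos²φ₁ = 5.6  ⇒  cos φ₁ = cos 5.3° / √5.6 = 0.9957/2.366 = 0.4208.
φ₁ = arccos(0.4208) ≈ 65.1°.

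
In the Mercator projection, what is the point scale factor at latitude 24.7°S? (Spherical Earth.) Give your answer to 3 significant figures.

Mercator is conformal, so the point scale is isotropic: h = k = sec φ = 1/cos φ.
k = 1/cos 24.7° = 1/0.9085 = 1.101.

1.10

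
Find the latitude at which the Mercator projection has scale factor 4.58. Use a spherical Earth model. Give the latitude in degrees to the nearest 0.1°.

77.4°

Mercator scale is k = sec φ = 1/cos φ.
1/cos φ = 4.58  ⇒  cos φ = 0.2183  ⇒  φ = arccos(0.2183) ≈ 77.4°.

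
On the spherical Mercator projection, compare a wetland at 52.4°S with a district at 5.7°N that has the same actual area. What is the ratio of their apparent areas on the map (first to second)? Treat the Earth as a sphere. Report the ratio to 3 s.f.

On Mercator, area is exaggerated by sec²φ = 1/cos²φ.
At 52.4°: sec²(52.4°) = 1/0.6101² = 2.686.
At 5.7°: sec²(5.7°) = 1/0.9951² = 1.010.
Ratio = 2.686/1.010 = cos²(5.7°)/cos²(52.4°) ≈ 2.66.

2.66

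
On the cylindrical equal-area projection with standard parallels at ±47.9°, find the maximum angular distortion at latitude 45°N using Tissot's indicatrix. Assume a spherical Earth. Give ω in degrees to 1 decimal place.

Cylindrical equal-area (φ₀ = 47.9°): h = cos φ / cos 47.9° along meridians, k = cos 47.9° / cos φ along parallels; h·k = 1.
At 45°: h = 1.055, k = 0.9481; principal scales a = 1.055, b = 0.9481.
sin(ω/2) = (a − b)/(a + b) = 0.1066/2.003 = 0.05322, so ω = 2 arcsin(0.05322) ≈ 6.1°.

6.1°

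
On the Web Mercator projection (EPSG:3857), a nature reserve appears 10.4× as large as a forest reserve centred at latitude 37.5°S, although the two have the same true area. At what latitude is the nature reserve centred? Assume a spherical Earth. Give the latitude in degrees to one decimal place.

On Mercator, (apparent₁)/(apparent₂) = sec²φ₁ / sec²φ₂ when true areas are equal.
cos²φ₂ / cos²φ₁ = 10.4  ⇒  cos φ₁ = cos 37.5° / √10.4 = 0.7934/3.225 = 0.2460.
φ₁ = arccos(0.2460) ≈ 75.8°.

75.8°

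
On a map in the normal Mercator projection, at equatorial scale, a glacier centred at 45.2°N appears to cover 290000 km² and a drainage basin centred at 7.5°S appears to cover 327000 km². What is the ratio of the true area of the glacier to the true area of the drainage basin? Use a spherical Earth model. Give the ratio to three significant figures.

On Mercator the areal scale is sec²φ, so true area = apparent × cos²φ.
True area of glacier: 290000 × cos²(45.2°) = 290000 × 0.4965 = 144000 km².
True area of drainage basin: 327000 × cos²(7.5°) = 327000 × 0.9830 = 321400 km².
Ratio = 144000 / 321400 ≈ 0.448.

0.448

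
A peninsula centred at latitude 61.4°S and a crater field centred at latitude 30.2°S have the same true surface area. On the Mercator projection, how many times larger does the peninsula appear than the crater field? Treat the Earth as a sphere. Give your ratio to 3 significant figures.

On Mercator, area is exaggerated by sec²φ = 1/cos²φ.
At 61.4°: sec²(61.4°) = 1/0.4787² = 4.364.
At 30.2°: sec²(30.2°) = 1/0.8643² = 1.339.
Ratio = 4.364/1.339 = cos²(30.2°)/cos²(61.4°) ≈ 3.26.

3.26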